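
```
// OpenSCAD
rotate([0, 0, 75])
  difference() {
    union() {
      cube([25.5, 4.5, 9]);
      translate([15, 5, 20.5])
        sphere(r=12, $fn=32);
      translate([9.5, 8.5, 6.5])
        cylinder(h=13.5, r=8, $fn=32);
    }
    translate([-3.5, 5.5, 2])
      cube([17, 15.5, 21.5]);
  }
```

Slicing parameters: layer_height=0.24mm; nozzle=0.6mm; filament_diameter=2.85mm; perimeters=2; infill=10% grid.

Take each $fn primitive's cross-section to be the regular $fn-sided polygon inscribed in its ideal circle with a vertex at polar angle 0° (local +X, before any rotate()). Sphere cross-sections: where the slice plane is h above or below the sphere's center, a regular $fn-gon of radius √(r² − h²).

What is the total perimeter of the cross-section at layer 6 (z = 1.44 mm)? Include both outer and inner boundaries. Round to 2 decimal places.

60.00 mm

At z = 1.44 mm: the cube (footprint 25.5×4.5) is included at this height (perimeter 60.00 mm); the sphere at (15, 5) is not intersected at this z (|z−center|=19.060 > r=12); the cylinder at (9.5, 8.5) does not reach this height (z outside [6.5, 20]); Combining (union): only the 25.5×4.5 cube is present, so the union is just that shape — boundary = 60.00 mm; the cube at (-3.5, 5.5) is absent (z outside [2, 23.5]); Taking the first minus the rest: none of the subtracted shapes is present at this height, so that combined region is unchanged — boundary = 60.00 mm; (rotated 75° about Z; rotation is an isometry so areas/perimeters/island counts are preserved). Overall, the cross-section is a single solid region. Total boundary length (outer) = 60.00 mm.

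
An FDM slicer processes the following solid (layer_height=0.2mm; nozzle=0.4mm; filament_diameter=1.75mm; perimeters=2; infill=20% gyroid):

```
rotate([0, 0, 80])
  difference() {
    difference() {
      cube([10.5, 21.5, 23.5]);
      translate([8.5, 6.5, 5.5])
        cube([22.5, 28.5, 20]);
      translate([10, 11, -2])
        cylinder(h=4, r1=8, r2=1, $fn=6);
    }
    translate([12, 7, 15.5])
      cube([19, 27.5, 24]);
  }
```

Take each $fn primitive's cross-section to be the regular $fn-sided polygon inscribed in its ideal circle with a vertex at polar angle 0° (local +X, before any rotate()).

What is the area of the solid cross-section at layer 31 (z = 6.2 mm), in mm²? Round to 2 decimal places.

At z = 6.2 mm: the cube (footprint 10.5×21.5) is included at this height (area 225.75 mm²); the cube at (8.5, 6.5) (footprint 22.5×28.5) is included at this height (area 641.25 mm²); the cone at (10, 11) is absent (z outside [-2, 2]); Taking the first minus the rest: starting from the 10.5×21.5 cube (225.75 mm²), the 22.5×28.5 cube at (8.5, 6.5) partially overlaps it — only the 30.00 mm² overlap (of its 641.25 mm²) is removed, clipping the outline — area = 195.75 mm²; the cube at (12, 7) does not reach this height (z outside [15.5, 39.5]); Subtracting the remaining from the first: none of the subtracted shapes is present at this height, so that combined region is unchanged — area = 195.75 mm²; (rotated 80° about Z; rotation is an isometry so areas/perimeters/island counts are preserved). Overall, the cross-section is a single solid region. Net area = 195.75 mm².

195.75 mm²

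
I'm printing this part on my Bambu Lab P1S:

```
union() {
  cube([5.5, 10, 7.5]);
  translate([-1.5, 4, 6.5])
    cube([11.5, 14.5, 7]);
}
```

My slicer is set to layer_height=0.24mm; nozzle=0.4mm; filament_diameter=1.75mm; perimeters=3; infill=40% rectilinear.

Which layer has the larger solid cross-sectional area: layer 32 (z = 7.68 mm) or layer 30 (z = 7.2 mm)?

Layer 32 (z = 7.68): the cube is absent (z outside [0, 7.5]); the 11.5×14.5 cube at (-1.5, 4) contributes its full rectangle (area 166.75 mm²); Merging all regions: only the 11.5×14.5 cube at (-1.5, 4) is present, so the union is just that shape — area = 166.75 mm². So its area = 166.75 mm². Layer 30 (z = 7.2): the cube is present — its section is the full 5.5×10 rectangle (area 55.00 mm²); the cube at (-1.5, 4) (footprint 11.5×14.5) is included at this height (area 166.75 mm²); Taking the union: the regions partially overlap — summed areas 221.75 mm² minus the doubly-counted overlap 33.00 mm² gives 188.75 mm² — area = 188.75 mm². So its area = 188.75 mm². Layer 30 is larger (188.75 vs 166.75 mm²).

layer 30 (z = 7.2 mm)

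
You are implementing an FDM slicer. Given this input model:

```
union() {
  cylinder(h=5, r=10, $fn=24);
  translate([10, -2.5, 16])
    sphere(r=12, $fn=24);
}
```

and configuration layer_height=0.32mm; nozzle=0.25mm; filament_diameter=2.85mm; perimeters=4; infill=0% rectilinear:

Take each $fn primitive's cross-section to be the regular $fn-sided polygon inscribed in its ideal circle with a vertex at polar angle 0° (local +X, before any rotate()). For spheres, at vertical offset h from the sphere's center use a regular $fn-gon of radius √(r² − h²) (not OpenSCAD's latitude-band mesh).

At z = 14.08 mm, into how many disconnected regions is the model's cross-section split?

1

At z = 14.08 mm: the cylinder is absent (z outside [0, 5]); the sphere at (10, -2.5): section is a regular 24-gon, circumradius = √(r²−h²) = √(12²−1.92²) = 11.845; Merging all regions: only the r=12 sphere at (10, -2.5) is present, so the union is just that shape — 1 connected region. The result has 1 disconnected region.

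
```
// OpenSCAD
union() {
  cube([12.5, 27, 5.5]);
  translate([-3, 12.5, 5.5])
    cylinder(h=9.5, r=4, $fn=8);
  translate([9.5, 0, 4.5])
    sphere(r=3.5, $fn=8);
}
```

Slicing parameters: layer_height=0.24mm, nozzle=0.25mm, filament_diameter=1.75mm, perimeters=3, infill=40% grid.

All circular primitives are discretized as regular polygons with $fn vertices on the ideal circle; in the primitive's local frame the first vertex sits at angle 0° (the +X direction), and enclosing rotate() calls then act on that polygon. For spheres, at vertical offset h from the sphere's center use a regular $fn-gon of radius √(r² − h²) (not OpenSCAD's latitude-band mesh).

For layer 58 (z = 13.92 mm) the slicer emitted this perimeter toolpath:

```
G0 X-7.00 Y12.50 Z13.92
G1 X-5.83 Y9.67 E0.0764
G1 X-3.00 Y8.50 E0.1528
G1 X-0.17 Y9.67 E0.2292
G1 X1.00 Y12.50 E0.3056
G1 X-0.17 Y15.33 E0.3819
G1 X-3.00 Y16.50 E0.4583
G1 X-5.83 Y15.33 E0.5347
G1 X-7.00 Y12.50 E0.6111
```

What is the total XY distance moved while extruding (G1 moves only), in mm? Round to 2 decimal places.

Sum the Euclidean lengths of each G1 segment: total = 24.50 mm.

24.50 mm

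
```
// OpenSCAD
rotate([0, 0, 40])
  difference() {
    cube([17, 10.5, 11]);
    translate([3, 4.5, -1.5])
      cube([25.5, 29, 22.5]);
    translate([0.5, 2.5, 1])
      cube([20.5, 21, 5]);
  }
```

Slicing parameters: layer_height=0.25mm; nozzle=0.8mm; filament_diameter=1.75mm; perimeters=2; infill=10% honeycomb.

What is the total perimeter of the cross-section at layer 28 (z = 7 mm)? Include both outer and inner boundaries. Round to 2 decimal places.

At z = 7 mm: the cube is present — its section is the full 17×10.5 rectangle (perimeter 55.00 mm); the 25.5×29 cube at (3, 4.5) contributes its full rectangle (perimeter 109.00 mm); the cube at (0.5, 2.5) is absent (z outside [1, 6]); Taking the first minus the rest: starting from the 17×10.5 cube, the 25.5×29 cube at (3, 4.5) partially overlaps it — only the 84.00 mm² overlap (of its 739.50 mm²) is removed, clipping the outline — boundary = 55.00 mm; (whole slice rotated 40° about Z — lengths, areas and connectivity unchanged). Overall, the cross-section is a single solid region. Total boundary length (outer) = 55.00 mm.

55.00 mm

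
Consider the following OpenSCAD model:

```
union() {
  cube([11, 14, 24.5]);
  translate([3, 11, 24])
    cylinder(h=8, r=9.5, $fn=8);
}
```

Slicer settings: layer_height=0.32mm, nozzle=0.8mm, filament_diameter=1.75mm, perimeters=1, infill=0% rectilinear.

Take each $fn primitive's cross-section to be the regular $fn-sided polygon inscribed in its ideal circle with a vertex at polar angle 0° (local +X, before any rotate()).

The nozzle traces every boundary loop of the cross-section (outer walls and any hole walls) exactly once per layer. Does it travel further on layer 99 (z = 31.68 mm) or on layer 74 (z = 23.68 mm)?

Layer 99 (z = 31.68): the cube does not reach this height (z outside [0, 24.5]); the r=9.5 cylinder at (3, 11) contributes a regular 8-gon of circumradius 9.5 (perimeter = 2·8·9.500·sin(180°/8) = 58.17 mm); Merging all regions: only the r=9.5 cylinder at (3, 11) is present, so the union is just that shape — boundary = 58.17 mm. So its perimeter = 58.17 mm. Layer 74 (z = 23.68): the cube is present — its section is the full 11×14 rectangle (perimeter 50.00 mm); the cylinder at (3, 11) does not reach this height (z outside [24, 32]); Combining (union): only the 11×14 cube is present, so the union is just that shape — boundary = 50.00 mm. So its perimeter = 50.00 mm. Layer 99 is larger (58.17 vs 50.00 mm).

layer 99 (z = 31.68 mm)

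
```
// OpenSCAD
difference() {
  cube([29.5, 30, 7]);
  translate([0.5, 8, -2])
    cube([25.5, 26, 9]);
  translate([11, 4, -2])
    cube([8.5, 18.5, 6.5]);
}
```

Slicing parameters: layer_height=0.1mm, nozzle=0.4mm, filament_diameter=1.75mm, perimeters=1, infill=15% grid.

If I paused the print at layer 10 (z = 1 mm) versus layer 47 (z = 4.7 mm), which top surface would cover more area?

Layer 10 (z = 1): the cube (footprint 29.5×30) is included at this height (area 885.00 mm²); the cube at (0.5, 8) (footprint 25.5×26) is included at this height (area 663.00 mm²); the 8.5×18.5 cube at (11, 4) contributes its full rectangle (area 157.25 mm²); After the difference (first − rest): starting from the 29.5×30 cube (885.00 mm²), the 25.5×26 cube at (0.5, 8) partially overlaps it — only the 561.00 mm² overlap (of its 663.00 mm²) is removed, clipping the outline; the 8.5×18.5 cube at (11, 4) partially overlaps it — only the 34.00 mm² overlap (of its 157.25 mm²) is removed, clipping the outline — area = 290.00 mm². So its area = 290.00 mm². Layer 47 (z = 4.7): the cube (footprint 29.5×30) is included at this height (area 885.00 mm²); the cube at (0.5, 8) is present — its section is the full 25.5×26 rectangle (area 663.00 mm²); the cube at (11, 4) does not reach this height (z outside [-2, 4.5]); Subtracting the remaining from the first: starting from the 29.5×30 cube (885.00 mm²), the 25.5×26 cube at (0.5, 8) partially overlaps it — only the 561.00 mm² overlap (of its 663.00 mm²) is removed, clipping the outline — area = 324.00 mm². So its area = 324.00 mm². Layer 47 is larger (324.00 vs 290.00 mm²).

layer 47 (z = 4.7 mm)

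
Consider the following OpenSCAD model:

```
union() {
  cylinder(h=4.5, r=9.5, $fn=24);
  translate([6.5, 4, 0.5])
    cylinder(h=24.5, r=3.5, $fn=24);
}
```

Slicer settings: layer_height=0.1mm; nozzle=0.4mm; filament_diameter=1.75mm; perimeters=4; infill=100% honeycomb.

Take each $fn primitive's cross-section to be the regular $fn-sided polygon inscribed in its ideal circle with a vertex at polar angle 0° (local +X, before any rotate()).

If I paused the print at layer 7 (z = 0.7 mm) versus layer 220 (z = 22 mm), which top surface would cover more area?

Layer 7 (z = 0.7): the r=9.5 cylinder contributes a regular 24-gon of circumradius 9.5 (area = (24/2)·9.500²·sin(360°/24) = 280.30 mm²); the r=3.5 cylinder at (6.5, 4) contributes a regular 24-gon of circumradius 3.5 (area = (24/2)·3.500²·sin(360°/24) = 38.05 mm²); Taking the union: the regions partially overlap — summed areas 318.35 mm² minus the doubly-counted overlap 29.98 mm² gives 288.37 mm² — area = 288.37 mm². So its area = 288.37 mm². Layer 220 (z = 22): the cylinder does not reach this height (z outside [0, 4.5]); the r=3.5 cylinder at (6.5, 4) gives a regular 24-gon of circumradius 3.5 (constant along its height) (area = (24/2)·3.500²·sin(360°/24) = 38.05 mm²); Taking the union: only the r=3.5 cylinder at (6.5, 4) is present, so the union is just that shape — area = 38.05 mm². So its area = 38.05 mm². Layer 7 is larger (288.37 vs 38.05 mm²).

layer 7 (z = 0.7 mm)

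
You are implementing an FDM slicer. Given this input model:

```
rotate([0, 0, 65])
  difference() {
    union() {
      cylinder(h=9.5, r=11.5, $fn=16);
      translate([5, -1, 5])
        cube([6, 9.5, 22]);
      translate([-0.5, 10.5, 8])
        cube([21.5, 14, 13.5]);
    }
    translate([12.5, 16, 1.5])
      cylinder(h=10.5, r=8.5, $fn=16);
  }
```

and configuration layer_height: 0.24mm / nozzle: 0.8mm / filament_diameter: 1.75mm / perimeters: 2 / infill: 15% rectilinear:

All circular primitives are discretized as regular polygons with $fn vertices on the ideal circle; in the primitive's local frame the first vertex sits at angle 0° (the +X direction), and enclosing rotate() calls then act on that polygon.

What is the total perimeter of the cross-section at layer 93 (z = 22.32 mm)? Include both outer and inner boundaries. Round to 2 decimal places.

At z = 22.32 mm: the cylinder does not reach this height (z outside [0, 9.5]); the 6×9.5 cube at (5, -1) contributes its full rectangle (perimeter 31.00 mm); the cube at (-0.5, 10.5) is not intersected at this z (z outside [8, 21.5]); Merging all regions: only the 6×9.5 cube at (5, -1) is present, so the union is just that shape — boundary = 31.00 mm; the cylinder at (12.5, 16) does not reach this height (z outside [1.5, 12]); Subtracting the remaining from the first: none of the subtracted shapes is present at this height, so the result so far is unchanged — boundary = 31.00 mm; (whole slice rotated 65° about Z — lengths, areas and connectivity unchanged). Overall, the cross-section is a single solid region. Total boundary length (outer) = 31.00 mm.

31.00 mm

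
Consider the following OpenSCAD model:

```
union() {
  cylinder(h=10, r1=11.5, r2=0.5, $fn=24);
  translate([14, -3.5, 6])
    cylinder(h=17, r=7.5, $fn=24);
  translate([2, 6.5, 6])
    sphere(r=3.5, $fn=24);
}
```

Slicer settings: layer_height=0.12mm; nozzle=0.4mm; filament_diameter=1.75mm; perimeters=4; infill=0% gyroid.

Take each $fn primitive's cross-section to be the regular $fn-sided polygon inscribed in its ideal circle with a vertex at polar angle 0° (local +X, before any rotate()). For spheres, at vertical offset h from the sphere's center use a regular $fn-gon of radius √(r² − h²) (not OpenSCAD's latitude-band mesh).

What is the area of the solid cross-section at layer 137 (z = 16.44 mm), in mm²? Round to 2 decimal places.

174.70 mm²

At z = 16.44 mm: the cone is absent (z outside [0, 10]); the r=7.5 cylinder at (14, -3.5) contributes a regular 24-gon of circumradius 7.5 (area = (24/2)·7.500²·sin(360°/24) = 174.70 mm²); the sphere at (2, 6.5) is not intersected at this z (|z−center|=10.440 > r=3.5); Merging all regions: only the r=7.5 cylinder at (14, -3.5) is present, so the union is just that shape — area = 174.70 mm². Overall, the cross-section is a single solid region. Net area = 174.70 mm².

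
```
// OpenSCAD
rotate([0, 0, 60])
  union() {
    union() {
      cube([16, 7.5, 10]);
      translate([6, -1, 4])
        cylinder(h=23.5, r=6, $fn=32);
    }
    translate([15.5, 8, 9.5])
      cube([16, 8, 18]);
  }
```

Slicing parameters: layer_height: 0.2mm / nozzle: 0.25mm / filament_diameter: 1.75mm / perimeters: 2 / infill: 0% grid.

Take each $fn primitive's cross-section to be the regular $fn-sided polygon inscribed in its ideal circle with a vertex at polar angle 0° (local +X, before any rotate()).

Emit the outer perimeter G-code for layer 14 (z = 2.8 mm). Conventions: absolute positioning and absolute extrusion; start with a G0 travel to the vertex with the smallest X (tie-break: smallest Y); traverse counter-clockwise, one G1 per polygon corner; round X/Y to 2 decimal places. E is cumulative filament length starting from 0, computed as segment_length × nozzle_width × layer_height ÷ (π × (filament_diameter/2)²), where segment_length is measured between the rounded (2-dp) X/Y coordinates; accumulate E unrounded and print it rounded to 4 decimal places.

G0 X-6.50 Y3.75 Z2.80
G1 X0.00 Y0.00 E0.1560
G1 X8.00 Y13.86 E0.4887
G1 X1.50 Y17.61 E0.6447
G1 X-6.50 Y3.75 E0.9773

At z = 2.8 mm: the 16×7.5 cube contributes its full rectangle; the cylinder at (6, -1) is absent (z outside [4, 27.5]); Merging all regions: only the 16×7.5 cube is present, so the union is just that shape — 1 connected region; the cube at (15.5, 8) is absent (z outside [9.5, 27.5]); Combining (union): only the result so far is present, so the union is just that shape — 1 connected region; (whole slice rotated 60° about Z — lengths, areas and connectivity unchanged). The outline is a single polygon with 4 vertices. Extrusion per mm of travel: 0.25 × 0.2 / (π × 0.875²) = 0.020788. Accumulating E over each segment gives final E = 0.9773.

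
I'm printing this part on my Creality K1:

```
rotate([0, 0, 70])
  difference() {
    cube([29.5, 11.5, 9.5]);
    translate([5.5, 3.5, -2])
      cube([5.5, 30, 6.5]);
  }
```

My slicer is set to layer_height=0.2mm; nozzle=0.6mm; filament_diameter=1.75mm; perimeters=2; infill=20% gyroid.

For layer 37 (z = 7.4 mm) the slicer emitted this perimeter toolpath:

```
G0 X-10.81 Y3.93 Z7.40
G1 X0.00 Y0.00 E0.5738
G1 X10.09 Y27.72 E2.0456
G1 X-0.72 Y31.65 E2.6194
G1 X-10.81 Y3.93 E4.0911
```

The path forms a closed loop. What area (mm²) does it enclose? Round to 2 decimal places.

339.31 mm²

Apply the shoelace formula to the sequence of (X, Y) vertices; enclosed area = 339.31 mm².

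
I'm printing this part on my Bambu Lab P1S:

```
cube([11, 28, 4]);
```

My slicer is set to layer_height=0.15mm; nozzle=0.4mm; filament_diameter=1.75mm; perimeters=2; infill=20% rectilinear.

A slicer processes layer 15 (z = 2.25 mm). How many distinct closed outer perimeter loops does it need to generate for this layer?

1

At z = 2.25 mm: the cube is present — its section is the full 11×28 rectangle. The result has 1 disconnected region.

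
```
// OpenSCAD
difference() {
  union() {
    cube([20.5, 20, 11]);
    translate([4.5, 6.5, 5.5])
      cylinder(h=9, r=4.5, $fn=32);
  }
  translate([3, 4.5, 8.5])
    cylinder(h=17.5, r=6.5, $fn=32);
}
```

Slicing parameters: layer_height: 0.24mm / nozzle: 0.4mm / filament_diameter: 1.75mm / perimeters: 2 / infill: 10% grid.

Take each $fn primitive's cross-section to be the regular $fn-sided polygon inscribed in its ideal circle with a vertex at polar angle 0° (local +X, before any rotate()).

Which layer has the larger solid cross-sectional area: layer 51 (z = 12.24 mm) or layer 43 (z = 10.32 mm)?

layer 43 (z = 10.32 mm)

Layer 51 (z = 12.24): the cube is absent (z outside [0, 11]); the r=4.5 cylinder at (4.5, 6.5) contributes a regular 32-gon of circumradius 4.5 (area = (32/2)·4.500²·sin(360°/32) = 63.21 mm²); Merging all regions: only the r=4.5 cylinder at (4.5, 6.5) is present, so the union is just that shape — area = 63.21 mm²; the cylinder at (3, 4.5): section is a regular 32-gon, circumradius r=6.5 (area = (32/2)·6.500²·sin(360°/32) = 131.88 mm²); Taking the first minus the rest: starting from the result so far (63.21 mm²), the r=6.5 cylinder at (3, 4.5) partially overlaps it — only the 60.88 mm² overlap (of its 131.88 mm²) is removed, clipping the outline — area = 2.33 mm². So its area = 2.33 mm². Layer 43 (z = 10.32): the cube (footprint 20.5×20) is included at this height (area 410.00 mm²); the r=4.5 cylinder at (4.5, 6.5) contributes a regular 32-gon of circumradius 4.5 (area = (32/2)·4.500²·sin(360°/32) = 63.21 mm²); Combining (union): the r=4.5 cylinder at (4.5, 6.5) lies entirely inside the 20.5×20 cube, so the union is just the 20.5×20 cube — area = 410.00 mm²; the r=6.5 cylinder at (3, 4.5) contributes a regular 32-gon of circumradius 6.5 (area = (32/2)·6.500²·sin(360°/32) = 131.88 mm²); Subtracting the remaining from the first: starting from that combined region (410.00 mm²), the r=6.5 cylinder at (3, 4.5) partially overlaps it — only the 91.79 mm² overlap (of its 131.88 mm²) is removed, clipping the outline — area = 318.21 mm². So its area = 318.21 mm². Layer 43 is larger (318.21 vs 2.33 mm²).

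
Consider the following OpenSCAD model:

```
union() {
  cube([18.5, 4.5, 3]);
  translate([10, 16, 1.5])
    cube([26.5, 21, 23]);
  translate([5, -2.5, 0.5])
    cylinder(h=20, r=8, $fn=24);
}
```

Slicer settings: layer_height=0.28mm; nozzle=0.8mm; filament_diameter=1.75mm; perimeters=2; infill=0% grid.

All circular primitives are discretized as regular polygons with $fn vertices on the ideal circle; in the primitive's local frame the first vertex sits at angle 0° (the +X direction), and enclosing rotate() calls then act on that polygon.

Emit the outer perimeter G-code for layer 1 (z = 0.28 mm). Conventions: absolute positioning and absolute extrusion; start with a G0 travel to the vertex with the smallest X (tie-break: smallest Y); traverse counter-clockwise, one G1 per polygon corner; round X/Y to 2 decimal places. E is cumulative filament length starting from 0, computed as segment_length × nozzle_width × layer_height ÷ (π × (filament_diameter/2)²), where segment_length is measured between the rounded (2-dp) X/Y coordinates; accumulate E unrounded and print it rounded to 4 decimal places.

G0 X0.00 Y0.00 Z0.28
G1 X18.50 Y0.00 E1.7229
G1 X18.50 Y4.50 E2.1420
G1 X0.00 Y4.50 E3.8648
G1 X0.00 Y0.00 E4.2839

At z = 0.28 mm: the 18.5×4.5 cube contributes its full rectangle; the cube at (10, 16) does not reach this height (z outside [1.5, 24.5]); the cylinder at (5, -2.5) does not reach this height (z outside [0.5, 20.5]); Merging all regions: only the 18.5×4.5 cube is present, so the union is just that shape — 1 connected region. The outline is a single polygon with 4 vertices. Extrusion per mm of travel: 0.8 × 0.28 / (π × 0.875²) = 0.093128. Accumulating E over each segment gives final E = 4.2839.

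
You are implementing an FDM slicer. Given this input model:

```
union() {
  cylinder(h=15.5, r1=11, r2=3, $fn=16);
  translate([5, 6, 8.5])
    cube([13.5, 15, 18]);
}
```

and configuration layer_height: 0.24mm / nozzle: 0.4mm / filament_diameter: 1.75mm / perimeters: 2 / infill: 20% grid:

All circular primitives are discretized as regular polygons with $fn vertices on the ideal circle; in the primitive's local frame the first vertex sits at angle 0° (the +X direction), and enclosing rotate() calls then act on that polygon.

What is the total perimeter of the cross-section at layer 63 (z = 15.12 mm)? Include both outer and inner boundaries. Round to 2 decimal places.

76.95 mm

At z = 15.12 mm: the cone contributes a regular 16-gon of circumradius 3.196 (interpolated between r1=11 and r2=3 at t=0.975) (perimeter = 2·16·3.196·sin(180°/16) = 19.95 mm); the cube at (5, 6) (footprint 13.5×15) is included at this height (perimeter 57.00 mm); Combining (union): the 2 present regions are separate (no shared area or edge), so areas and boundary lengths simply add and each stays a separate island — boundary = 76.95 mm. Overall, the cross-section has 2 separate islands. Total boundary length (outer) = 76.95 mm.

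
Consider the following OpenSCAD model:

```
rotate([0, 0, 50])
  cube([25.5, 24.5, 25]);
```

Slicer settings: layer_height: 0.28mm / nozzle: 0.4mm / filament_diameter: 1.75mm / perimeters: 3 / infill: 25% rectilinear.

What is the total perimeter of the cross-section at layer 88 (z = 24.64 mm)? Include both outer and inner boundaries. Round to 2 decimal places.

100.00 mm

At z = 24.64 mm: the cube is present — its section is the full 25.5×24.5 rectangle (perimeter 100.00 mm); (rotated 50° about Z; rotation is an isometry so areas/perimeters/island counts are preserved). Overall, the cross-section is a single solid region. Total boundary length (outer) = 100.00 mm.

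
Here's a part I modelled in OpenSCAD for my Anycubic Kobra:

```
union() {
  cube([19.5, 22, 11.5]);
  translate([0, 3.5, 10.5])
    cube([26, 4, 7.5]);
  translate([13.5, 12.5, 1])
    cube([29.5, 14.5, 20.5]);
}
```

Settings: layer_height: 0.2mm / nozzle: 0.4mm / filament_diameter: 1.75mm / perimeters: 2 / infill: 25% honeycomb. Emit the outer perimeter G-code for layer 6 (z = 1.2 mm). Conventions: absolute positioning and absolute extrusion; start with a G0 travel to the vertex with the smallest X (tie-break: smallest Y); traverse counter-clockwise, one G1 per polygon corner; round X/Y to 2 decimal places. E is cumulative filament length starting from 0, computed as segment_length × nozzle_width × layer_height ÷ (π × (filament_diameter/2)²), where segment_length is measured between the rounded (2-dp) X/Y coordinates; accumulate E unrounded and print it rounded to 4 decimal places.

At z = 1.2 mm: the cube (footprint 19.5×22) is included at this height; the cube at (0, 3.5) is not intersected at this z (z outside [10.5, 18]); the cube at (13.5, 12.5) (footprint 29.5×14.5) is included at this height; Taking the union: the regions partially overlap (shared area 57.00 mm²), so overlapping operands fuse into one piece — 1 connected region. The outline is a single polygon with 8 vertices. Extrusion per mm of travel: 0.4 × 0.2 / (π × 0.875²) = 0.033260. Accumulating E over each segment gives final E = 4.6564.

G0 X0.00 Y0.00 Z1.20
G1 X19.50 Y0.00 E0.6486
G1 X19.50 Y12.50 E1.0643
G1 X43.00 Y12.50 E1.8459
G1 X43.00 Y27.00 E2.3282
G1 X13.50 Y27.00 E3.3094
G1 X13.50 Y22.00 E3.4757
G1 X0.00 Y22.00 E3.9247
G1 X0.00 Y0.00 E4.6564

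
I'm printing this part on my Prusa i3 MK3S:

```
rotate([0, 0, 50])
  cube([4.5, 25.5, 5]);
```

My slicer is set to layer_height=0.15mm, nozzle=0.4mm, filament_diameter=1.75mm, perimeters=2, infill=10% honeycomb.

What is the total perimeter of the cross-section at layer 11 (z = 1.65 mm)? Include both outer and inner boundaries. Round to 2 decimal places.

60.00 mm

At z = 1.65 mm: the cube (footprint 4.5×25.5) is included at this height (perimeter 60.00 mm); (whole slice rotated 50° about Z — lengths, areas and connectivity unchanged). Overall, the cross-section is a single solid region. Total boundary length (outer) = 60.00 mm.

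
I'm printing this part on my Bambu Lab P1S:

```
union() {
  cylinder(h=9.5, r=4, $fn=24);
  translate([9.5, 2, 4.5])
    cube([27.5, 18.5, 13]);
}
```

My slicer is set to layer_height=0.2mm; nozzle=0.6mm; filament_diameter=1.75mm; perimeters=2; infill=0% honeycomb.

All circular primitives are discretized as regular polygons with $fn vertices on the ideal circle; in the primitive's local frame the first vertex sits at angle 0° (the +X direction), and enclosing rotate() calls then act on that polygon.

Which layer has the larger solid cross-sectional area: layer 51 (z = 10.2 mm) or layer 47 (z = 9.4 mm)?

layer 47 (z = 9.4 mm)

Layer 51 (z = 10.2): the cylinder is absent (z outside [0, 9.5]); the cube at (9.5, 2) is present — its section is the full 27.5×18.5 rectangle (area 508.75 mm²); Taking the union: only the 27.5×18.5 cube at (9.5, 2) is present, so the union is just that shape — area = 508.75 mm². So its area = 508.75 mm². Layer 47 (z = 9.4): the r=4 cylinder contributes a regular 24-gon of circumradius 4 (area = (24/2)·4.000²·sin(360°/24) = 49.69 mm²); the 27.5×18.5 cube at (9.5, 2) contributes its full rectangle (area 508.75 mm²); Merging all regions: the 2 present regions are separate (no shared area or edge), so areas and boundary lengths simply add and each stays a separate island — area = 558.44 mm². So its area = 558.44 mm². Layer 47 is larger (558.44 vs 508.75 mm²).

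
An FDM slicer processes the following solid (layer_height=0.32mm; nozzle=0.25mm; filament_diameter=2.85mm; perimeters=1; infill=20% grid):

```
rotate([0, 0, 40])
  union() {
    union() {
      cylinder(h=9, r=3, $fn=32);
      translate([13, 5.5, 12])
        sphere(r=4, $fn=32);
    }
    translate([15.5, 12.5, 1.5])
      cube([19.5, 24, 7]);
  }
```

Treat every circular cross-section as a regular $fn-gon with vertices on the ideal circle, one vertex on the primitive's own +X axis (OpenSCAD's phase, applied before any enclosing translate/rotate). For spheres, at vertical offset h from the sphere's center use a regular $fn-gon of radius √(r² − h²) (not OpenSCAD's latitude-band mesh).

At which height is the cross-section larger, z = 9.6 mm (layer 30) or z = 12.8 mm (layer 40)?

Layer 30 (z = 9.6): the cylinder is not intersected at this z (z outside [0, 9]); the r=4 sphere at (13, 5.5) contributes a regular 32-gon of circumradius √(4²−2.4²) = 3.200 (area = (32/2)·3.200²·sin(360°/32) = 31.96 mm²); Combining (union): only the r=4 sphere at (13, 5.5) is present, so the union is just that shape — area = 31.96 mm²; the cube at (15.5, 12.5) does not reach this height (z outside [1.5, 8.5]); Taking the union: only the result so far is present, so the union is just that shape — area = 31.96 mm²; (whole slice rotated 40° about Z — lengths, areas and connectivity unchanged). So its area = 31.96 mm². Layer 40 (z = 12.8): the cylinder does not reach this height (z outside [0, 9]); the r=4 sphere at (13, 5.5) contributes a regular 32-gon of circumradius √(4²−0.8²) = 3.919 (area = (32/2)·3.919²·sin(360°/32) = 47.95 mm²); Combining (union): only the r=4 sphere at (13, 5.5) is present, so the union is just that shape — area = 47.95 mm²; the cube at (15.5, 12.5) is not intersected at this z (z outside [1.5, 8.5]); Merging all regions: only the result so far is present, so the union is just that shape — area = 47.95 mm²; (whole slice rotated 40° about Z — lengths, areas and connectivity unchanged). So its area = 47.95 mm². Layer 40 is larger (47.95 vs 31.96 mm²).

layer 40 (z = 12.8 mm)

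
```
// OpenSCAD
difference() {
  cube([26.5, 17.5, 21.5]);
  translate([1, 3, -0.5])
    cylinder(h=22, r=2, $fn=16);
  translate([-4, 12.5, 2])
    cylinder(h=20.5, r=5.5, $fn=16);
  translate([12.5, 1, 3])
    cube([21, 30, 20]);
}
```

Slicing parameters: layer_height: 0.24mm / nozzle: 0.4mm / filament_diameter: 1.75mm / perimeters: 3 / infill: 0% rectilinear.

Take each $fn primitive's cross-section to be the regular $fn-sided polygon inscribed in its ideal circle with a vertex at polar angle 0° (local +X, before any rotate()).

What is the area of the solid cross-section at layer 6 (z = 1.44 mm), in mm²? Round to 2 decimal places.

453.85 mm²

At z = 1.44 mm: the cube (footprint 26.5×17.5) is included at this height (area 463.75 mm²); the r=2 cylinder at (1, 3) contributes a regular 16-gon of circumradius 2 (area = (16/2)·2.000²·sin(360°/16) = 12.25 mm²); the cylinder at (-4, 12.5) does not reach this height (z outside [2, 22.5]); the cube at (12.5, 1) does not reach this height (z outside [3, 23]); After the difference (first − rest): starting from the 26.5×17.5 cube (463.75 mm²), the r=2 cylinder at (1, 3) partially overlaps it — only the 9.90 mm² overlap (of its 12.25 mm²) is removed, clipping the outline — area = 453.85 mm². Overall, the cross-section is a single solid region. Net area = 453.85 mm².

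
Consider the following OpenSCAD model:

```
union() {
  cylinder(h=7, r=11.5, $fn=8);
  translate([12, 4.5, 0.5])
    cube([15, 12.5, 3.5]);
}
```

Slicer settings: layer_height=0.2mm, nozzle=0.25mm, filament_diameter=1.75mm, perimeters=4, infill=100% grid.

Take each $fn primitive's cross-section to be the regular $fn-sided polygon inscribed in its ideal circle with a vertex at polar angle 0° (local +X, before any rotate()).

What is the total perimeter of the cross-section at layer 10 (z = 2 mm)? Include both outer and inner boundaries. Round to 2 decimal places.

At z = 2 mm: the r=11.5 cylinder contributes a regular 8-gon of circumradius 11.5 (perimeter = 2·8·11.500·sin(180°/8) = 70.41 mm); the 15×12.5 cube at (12, 4.5) contributes its full rectangle (perimeter 55.00 mm); Taking the union: the 2 present regions are separate (no shared area or edge), so areas and boundary lengths simply add and each stays a separate island — boundary = 125.41 mm. Overall, the cross-section has 2 separate islands. Total boundary length (outer) = 125.41 mm.

125.41 mm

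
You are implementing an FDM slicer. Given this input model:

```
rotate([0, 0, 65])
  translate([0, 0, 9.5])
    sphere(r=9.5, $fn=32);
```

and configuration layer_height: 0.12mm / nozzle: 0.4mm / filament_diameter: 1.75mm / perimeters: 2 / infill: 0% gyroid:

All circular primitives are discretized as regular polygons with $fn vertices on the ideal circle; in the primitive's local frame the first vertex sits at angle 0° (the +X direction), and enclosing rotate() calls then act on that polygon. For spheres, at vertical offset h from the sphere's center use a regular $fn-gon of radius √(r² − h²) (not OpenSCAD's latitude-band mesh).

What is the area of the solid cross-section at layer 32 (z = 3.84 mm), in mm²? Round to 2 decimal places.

At z = 3.84 mm: the r=9.5 sphere contributes a regular 32-gon of circumradius √(9.5²−5.66²) = 7.630 (area = (32/2)·7.630²·sin(360°/32) = 181.71 mm²); (whole slice rotated 65° about Z — lengths, areas and connectivity unchanged). Overall, the cross-section is a single solid region. Net area = 181.71 mm².

181.71 mm²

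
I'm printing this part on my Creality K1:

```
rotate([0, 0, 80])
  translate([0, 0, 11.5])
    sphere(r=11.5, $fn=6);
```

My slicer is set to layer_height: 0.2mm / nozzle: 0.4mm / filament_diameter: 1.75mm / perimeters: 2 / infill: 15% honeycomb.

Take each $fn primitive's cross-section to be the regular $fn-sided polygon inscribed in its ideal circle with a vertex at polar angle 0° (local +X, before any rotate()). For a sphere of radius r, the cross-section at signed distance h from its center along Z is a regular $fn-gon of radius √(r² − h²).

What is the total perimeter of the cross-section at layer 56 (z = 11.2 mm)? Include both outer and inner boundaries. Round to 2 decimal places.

At z = 11.2 mm: the r=11.5 sphere slices to a regular 6-gon of circumradius 11.496 (√(r²−h²) with h=0.3 from center) (perimeter = 2·6·11.496·sin(180°/6) = 68.98 mm); (whole slice rotated 80° about Z — lengths, areas and connectivity unchanged). Overall, the cross-section is a single solid region. Total boundary length (outer) = 68.98 mm.

68.98 mm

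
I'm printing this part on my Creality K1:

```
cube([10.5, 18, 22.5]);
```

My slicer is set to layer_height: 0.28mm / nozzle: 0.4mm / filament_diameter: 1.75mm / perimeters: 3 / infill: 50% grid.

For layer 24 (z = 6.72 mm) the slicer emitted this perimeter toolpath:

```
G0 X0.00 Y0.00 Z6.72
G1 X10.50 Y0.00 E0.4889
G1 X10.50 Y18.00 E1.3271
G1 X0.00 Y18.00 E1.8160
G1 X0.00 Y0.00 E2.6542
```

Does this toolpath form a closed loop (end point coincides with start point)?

Start point (G0): (0.00, 0.00). End point (last G1): the path returns to the start — closed.

yes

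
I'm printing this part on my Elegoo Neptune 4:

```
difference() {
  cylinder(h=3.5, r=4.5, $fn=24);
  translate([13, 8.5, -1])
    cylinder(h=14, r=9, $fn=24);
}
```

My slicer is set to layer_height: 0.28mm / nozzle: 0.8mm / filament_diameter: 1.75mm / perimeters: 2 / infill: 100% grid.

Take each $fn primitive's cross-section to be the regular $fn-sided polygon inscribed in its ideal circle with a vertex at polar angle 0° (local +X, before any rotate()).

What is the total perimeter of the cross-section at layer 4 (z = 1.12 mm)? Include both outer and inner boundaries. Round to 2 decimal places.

28.19 mm

At z = 1.12 mm: the cylinder: section is a regular 24-gon, circumradius r=4.5 (perimeter = 2·24·4.500·sin(180°/24) = 28.19 mm); the r=9 cylinder at (13, 8.5) gives a regular 24-gon of circumradius 9 (constant along its height) (perimeter = 2·24·9.000·sin(180°/24) = 56.39 mm); Subtracting the remaining from the first: starting from the r=4.5 cylinder, the r=9 cylinder at (13, 8.5) misses the remaining region (no effect) — boundary = 28.19 mm. Overall, the cross-section is a single solid region. Total boundary length (outer) = 28.19 mm.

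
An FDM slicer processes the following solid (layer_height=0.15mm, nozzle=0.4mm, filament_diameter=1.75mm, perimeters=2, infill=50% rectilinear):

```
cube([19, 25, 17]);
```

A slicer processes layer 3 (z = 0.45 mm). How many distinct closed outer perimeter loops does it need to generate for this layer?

At z = 0.45 mm: the 19×25 cube contributes its full rectangle. The result has 1 disconnected region.

1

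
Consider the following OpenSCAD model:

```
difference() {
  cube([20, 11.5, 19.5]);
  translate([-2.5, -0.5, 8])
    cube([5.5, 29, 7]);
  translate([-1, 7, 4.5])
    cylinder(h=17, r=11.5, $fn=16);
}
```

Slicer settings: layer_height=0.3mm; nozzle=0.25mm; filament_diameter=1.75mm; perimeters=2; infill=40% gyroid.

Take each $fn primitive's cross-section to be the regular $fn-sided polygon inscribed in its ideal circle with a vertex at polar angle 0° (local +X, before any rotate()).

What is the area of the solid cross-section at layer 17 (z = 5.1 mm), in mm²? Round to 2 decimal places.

117.72 mm²

At z = 5.1 mm: the 20×11.5 cube contributes its full rectangle (area 230.00 mm²); the cube at (-2.5, -0.5) is absent (z outside [8, 15]); the r=11.5 cylinder at (-1, 7) contributes a regular 16-gon of circumradius 11.5 (area = (16/2)·11.500²·sin(360°/16) = 404.88 mm²); Taking the first minus the rest: starting from the 20×11.5 cube (230.00 mm²), the r=11.5 cylinder at (-1, 7) partially overlaps it — only the 112.28 mm² overlap (of its 404.88 mm²) is removed, clipping the outline — area = 117.72 mm². Overall, the cross-section is a single solid region. Net area = 117.72 mm².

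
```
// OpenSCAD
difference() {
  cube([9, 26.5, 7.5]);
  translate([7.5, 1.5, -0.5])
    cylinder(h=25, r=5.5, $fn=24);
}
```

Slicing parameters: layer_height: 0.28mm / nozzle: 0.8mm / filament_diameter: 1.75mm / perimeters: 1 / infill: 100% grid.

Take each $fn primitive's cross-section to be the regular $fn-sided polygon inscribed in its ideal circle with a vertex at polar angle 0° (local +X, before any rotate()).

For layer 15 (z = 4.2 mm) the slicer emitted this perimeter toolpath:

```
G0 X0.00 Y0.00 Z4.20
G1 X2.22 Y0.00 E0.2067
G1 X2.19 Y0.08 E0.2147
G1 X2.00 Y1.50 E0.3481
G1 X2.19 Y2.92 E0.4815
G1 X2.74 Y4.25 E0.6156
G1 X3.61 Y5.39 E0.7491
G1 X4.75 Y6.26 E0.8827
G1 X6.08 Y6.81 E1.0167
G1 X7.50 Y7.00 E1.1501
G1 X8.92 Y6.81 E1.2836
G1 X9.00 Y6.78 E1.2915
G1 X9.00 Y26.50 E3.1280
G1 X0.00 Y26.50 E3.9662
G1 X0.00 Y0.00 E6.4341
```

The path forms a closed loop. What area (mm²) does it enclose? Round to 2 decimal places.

196.58 mm²

Apply the shoelace formula to the sequence of (X, Y) vertices; enclosed area = 196.58 mm².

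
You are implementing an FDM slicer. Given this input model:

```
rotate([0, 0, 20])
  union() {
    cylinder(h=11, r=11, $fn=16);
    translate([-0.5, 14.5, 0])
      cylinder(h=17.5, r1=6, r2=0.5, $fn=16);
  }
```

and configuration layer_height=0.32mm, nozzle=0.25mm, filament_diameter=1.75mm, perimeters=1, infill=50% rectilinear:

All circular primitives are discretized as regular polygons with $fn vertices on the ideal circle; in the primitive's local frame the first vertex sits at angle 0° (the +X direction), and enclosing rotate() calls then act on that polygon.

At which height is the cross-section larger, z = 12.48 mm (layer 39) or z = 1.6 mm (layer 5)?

Layer 39 (z = 12.48): the cylinder does not reach this height (z outside [0, 11]); the cone at (-0.5, 14.5): at t=0.713 of its height the radius interpolates to r₁+(r₂−r₁)t = 2.078, giving a regular 16-gon of that circumradius (area = (16/2)·2.078²·sin(360°/16) = 13.22 mm²); Merging all regions: only the cone at (-0.5, 14.5) is present, so the union is just that shape — area = 13.22 mm²; (rotated 20° about Z; rotation is an isometry so areas/perimeters/island counts are preserved). So its area = 13.22 mm². Layer 5 (z = 1.6): the r=11 cylinder contributes a regular 16-gon of circumradius 11 (area = (16/2)·11.000²·sin(360°/16) = 370.44 mm²); the cone at (-0.5, 14.5) (r1=6→r2=0.5) has section circumradius 5.497 here — a regular 16-gon (area = (16/2)·5.497²·sin(360°/16) = 92.51 mm²); Merging all regions: the regions partially overlap — summed areas 462.95 mm² minus the doubly-counted overlap 8.16 mm² gives 454.79 mm² — area = 454.79 mm²; (rotated 20° about Z; rotation is an isometry so areas/perimeters/island counts are preserved). So its area = 454.79 mm². Layer 5 is larger (454.79 vs 13.22 mm²).

layer 5 (z = 1.6 mm)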